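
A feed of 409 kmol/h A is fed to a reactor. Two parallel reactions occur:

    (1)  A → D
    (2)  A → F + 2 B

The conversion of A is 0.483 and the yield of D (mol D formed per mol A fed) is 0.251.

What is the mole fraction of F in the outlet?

0.158

Yield of D: 1ξ₁ / 409 = 0.251 → ξ₁ = 102.7 kmol/h.
Conversion of A: 1ξ₁ + 1ξ₂ = 0.483 × 409 = 197.5 → ξ₂ = 94.89 kmol/h.
Outlet amounts (n = n₀ + Σ ν·ξ):
  A: 409 − 1(102.7) − 1(94.89) = 211.5
  D: 0 + 1(102.7) = 102.7
  F: 0 + 1(94.89) = 94.89
  B: 0 + 2(94.89) = 189.8
Total out = 598.8 kmol/h; y_F = 94.89 / 598.8 = 0.1585.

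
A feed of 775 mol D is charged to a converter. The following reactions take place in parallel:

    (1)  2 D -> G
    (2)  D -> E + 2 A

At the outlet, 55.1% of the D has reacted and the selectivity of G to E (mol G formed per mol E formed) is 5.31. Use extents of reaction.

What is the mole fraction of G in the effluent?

0.299

Conversion of D: D consumed = 0.551 × 775 = 427 mol = 2ξ₁ + 1ξ₂.
Selectivity: 1ξ₁ / (1ξ₂) = 5.31 → ξ₁ = 5.31 ξ₂.
Substitute: (2·5.31 + 1) ξ₂ = 427 → ξ₂ = 36.75 mol, ξ₁ = 195.1 mol.
Outlet amounts (n = n₀ + Σ ν·ξ):
  D: 775 − 2(195.1) − 1(36.75) = 348
  G: 0 + 1(195.1) = 195.1
  E: 0 + 1(36.75) = 36.75
  A: 0 + 2(36.75) = 73.5
Total out = 653.4 mol; y_G = 195.1 / 653.4 = 0.2987.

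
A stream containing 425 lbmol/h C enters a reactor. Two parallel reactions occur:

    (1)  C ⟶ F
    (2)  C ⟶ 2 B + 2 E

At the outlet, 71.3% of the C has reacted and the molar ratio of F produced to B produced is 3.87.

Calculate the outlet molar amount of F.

Conversion of C: C consumed = 0.713 × 425 = 303 lbmol/h = 1ξ₁ + 1ξ₂.
Selectivity: 1ξ₁ / (2ξ₂) = 3.87 → ξ₁ = 7.74 ξ₂.
Substitute: (1·7.74 + 1) ξ₂ = 303 → ξ₂ = 34.67 lbmol/h, ξ₁ = 268.4 lbmol/h.
Outlet amounts (n = n₀ + Σ ν·ξ):
  C: 425 − 1(268.4) − 1(34.67) = 122
  F: 0 + 1(268.4) = 268.4
  B: 0 + 2(34.67) = 69.34
  E: 0 + 2(34.67) = 69.34

268 lbmol/h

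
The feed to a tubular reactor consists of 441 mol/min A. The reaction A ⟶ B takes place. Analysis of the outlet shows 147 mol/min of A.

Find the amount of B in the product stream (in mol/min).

For A: n = n₀ − 1ξ → 147 = 441 − 1ξ, giving ξ = 294 mol/min.
Outlet amounts (n = n₀ + ν ξ):
  A: 441 − 1(294) = 147
  B: 0 + 1(294) = 294

294 mol/min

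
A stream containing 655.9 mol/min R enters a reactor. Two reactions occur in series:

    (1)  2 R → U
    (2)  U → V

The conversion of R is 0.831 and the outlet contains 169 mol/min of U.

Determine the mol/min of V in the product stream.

Conversion of R: R consumed = 2ξ₁ = 0.831 × 655.9 → ξ₁ = 272.5 mol/min.
U balance: n_U = 0 + 1ξ₁ − 1ξ₂ = 169 → ξ₂ = (1·272.5 − 169)/1 = 103.5 mol/min.
Outlet amounts (n = n₀ + Σ ν·ξ):
  R: 655.9 − 2(272.5) = 110.8
  U: 0 + 1(272.5) − 1(103.5) = 169
  V: 0 + 1(103.5) = 103.5

104 mol/min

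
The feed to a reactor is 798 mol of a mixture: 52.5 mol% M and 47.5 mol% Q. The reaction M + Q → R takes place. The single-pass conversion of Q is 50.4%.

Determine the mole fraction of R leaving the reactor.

0.315

Q reacted = 0.504 × 379.1 = 191 mol; ν_Q = −1, so ξ = 191/1 = 191 mol.
Outlet amounts (n = n₀ + ν ξ):
  M: 418.9 − 1(191) = 227.9
  Q: 379.1 − 1(191) = 188
  R: 0 + 1(191) = 191
Total out = 607 mol; y_R = 191 / 607 = 0.3148.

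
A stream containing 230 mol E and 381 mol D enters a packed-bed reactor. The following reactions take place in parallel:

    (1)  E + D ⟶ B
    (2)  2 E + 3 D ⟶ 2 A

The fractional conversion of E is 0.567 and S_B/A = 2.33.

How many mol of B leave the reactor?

Conversion of E: E consumed = 0.567 × 230 = 130.4 mol = 1ξ₁ + 2ξ₂.
Selectivity: 1ξ₁ / (2ξ₂) = 2.33 → ξ₁ = 4.66 ξ₂.
Substitute: (1·4.66 + 2) ξ₂ = 130.4 → ξ₂ = 19.58 mol, ξ₁ = 91.25 mol.
Outlet amounts (n = n₀ + Σ ν·ξ):
  E: 230 − 1(91.25) − 2(19.58) = 99.59
  D: 381 − 1(91.25) − 3(19.58) = 231
  B: 0 + 1(91.25) = 91.25
  A: 0 + 2(19.58) = 39.16

91.2 mol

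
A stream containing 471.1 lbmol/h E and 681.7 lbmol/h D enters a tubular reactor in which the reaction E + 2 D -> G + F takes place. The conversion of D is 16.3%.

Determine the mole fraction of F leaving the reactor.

D reacted = 0.163 × 681.7 = 111.1 lbmol/h; ν_D = −2, so ξ = 111.1/2 = 55.56 lbmol/h.
Outlet amounts (n = n₀ + ν ξ):
  E: 471.1 − 1(55.56) = 415.5
  D: 681.7 − 2(55.56) = 570.6
  G: 0 + 1(55.56) = 55.56
  F: 0 + 1(55.56) = 55.56
Total out = 1097 lbmol/h; y_F = 55.56 / 1097 = 0.05063.

0.0506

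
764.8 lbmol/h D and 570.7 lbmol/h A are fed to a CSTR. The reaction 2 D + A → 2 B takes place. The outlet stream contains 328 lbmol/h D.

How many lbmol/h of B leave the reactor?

For D: n = n₀ − 2ξ → 328 = 764.8 − 2ξ, giving ξ = 218.4 lbmol/h.
Outlet amounts (n = n₀ + ν ξ):
  D: 764.8 − 2(218.4) = 328
  A: 570.7 − 1(218.4) = 352.3
  B: 0 + 2(218.4) = 436.8

437 lbmol/h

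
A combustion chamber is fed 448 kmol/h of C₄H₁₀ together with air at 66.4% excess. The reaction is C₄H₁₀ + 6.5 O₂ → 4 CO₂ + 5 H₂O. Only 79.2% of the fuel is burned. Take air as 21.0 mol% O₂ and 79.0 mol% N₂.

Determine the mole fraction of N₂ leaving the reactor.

Stoichiometric O₂ = 6.5 × 448 = 2912 kmol/h; O₂ fed = 2912 × 1.664 = 4846 kmol/h.
N₂ fed = 4846 × 79/21 = 18230 kmol/h.
Fuel reacted = 0.792 × 448 → ξ = 354.8 kmol/h.
Outlet (n = n₀ + ν ξ):
  C₄H₁₀: 448 − 1(354.8) = 93.18
  O₂: 4846 − 6.5(354.8) = 2539
  N₂: 18230 (inert)
  CO₂: 0 + 4(354.8) = 1419
  H₂O: 0 + 5(354.8) = 1774
Total out = 24050 kmol/h; y_N₂ = 18230 / 24050 = 0.7578.

0.758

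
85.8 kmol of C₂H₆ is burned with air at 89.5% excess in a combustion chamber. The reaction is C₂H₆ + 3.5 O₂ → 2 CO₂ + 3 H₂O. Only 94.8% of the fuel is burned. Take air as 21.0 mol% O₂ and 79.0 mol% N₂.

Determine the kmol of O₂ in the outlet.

Stoichiometric O₂ = 3.5 × 85.8 = 300.3 kmol; O₂ fed = 300.3 × 1.895 = 569.1 kmol.
N₂ fed = 569.1 × 79/21 = 2141 kmol.
Fuel reacted = 0.948 × 85.8 → ξ = 81.34 kmol.
Outlet (n = n₀ + ν ξ):
  C₂H₆: 85.8 − 1(81.34) = 4.462
  O₂: 569.1 − 3.5(81.34) = 284.4
  N₂: 2141 (inert)
  CO₂: 0 + 2(81.34) = 162.7
  H₂O: 0 + 3(81.34) = 244

284 kmol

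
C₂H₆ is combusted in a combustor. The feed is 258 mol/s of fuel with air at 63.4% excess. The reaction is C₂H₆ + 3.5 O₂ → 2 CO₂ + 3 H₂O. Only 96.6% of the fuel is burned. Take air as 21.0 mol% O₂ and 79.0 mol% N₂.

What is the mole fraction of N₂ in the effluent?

Stoichiometric O₂ = 3.5 × 258 = 903 mol/s; O₂ fed = 903 × 1.634 = 1476 mol/s.
N₂ fed = 1476 × 79/21 = 5551 mol/s.
Fuel reacted = 0.966 × 258 → ξ = 249.2 mol/s.
Outlet (n = n₀ + ν ξ):
  C₂H₆: 258 − 1(249.2) = 8.772
  O₂: 1476 − 3.5(249.2) = 603.2
  N₂: 5551 (inert)
  CO₂: 0 + 2(249.2) = 498.5
  H₂O: 0 + 3(249.2) = 747.7
Total out = 7409 mol/s; y_N₂ = 5551 / 7409 = 0.7492.

0.749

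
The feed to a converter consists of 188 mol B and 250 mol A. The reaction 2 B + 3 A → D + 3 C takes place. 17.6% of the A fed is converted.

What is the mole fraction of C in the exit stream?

A reacted = 0.176 × 250 = 44 mol; ν_A = −3, so ξ = 44/3 = 14.67 mol.
Outlet amounts (n = n₀ + ν ξ):
  B: 188 − 2(14.67) = 158.7
  A: 250 − 3(14.67) = 206
  D: 0 + 1(14.67) = 14.67
  C: 0 + 3(14.67) = 44
Total out = 423.3 mol; y_C = 44 / 423.3 = 0.1039.

0.104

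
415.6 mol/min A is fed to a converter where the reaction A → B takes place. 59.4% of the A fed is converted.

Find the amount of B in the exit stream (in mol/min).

A reacted = 0.594 × 415.6 = 246.9 mol/min; ν_A = −1, so ξ = 246.9/1 = 246.9 mol/min.
Outlet amounts (n = n₀ + ν ξ):
  A: 415.6 − 1(246.9) = 168.7
  B: 0 + 1(246.9) = 246.9

247 mol/min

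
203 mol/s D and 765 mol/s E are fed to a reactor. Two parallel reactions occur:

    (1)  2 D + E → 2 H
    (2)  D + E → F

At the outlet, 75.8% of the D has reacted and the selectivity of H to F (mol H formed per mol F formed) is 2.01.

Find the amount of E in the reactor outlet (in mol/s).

663 mol/s

Conversion of D: D consumed = 0.758 × 203 = 153.9 mol/s = 2ξ₁ + 1ξ₂.
Selectivity: 2ξ₁ / (1ξ₂) = 2.01 → ξ₁ = 1.005 ξ₂.
Substitute: (2·1.005 + 1) ξ₂ = 153.9 → ξ₂ = 51.12 mol/s, ξ₁ = 51.38 mol/s.
Outlet amounts (n = n₀ + Σ ν·ξ):
  D: 203 − 2(51.38) − 1(51.12) = 49.13
  E: 765 − 1(51.38) − 1(51.12) = 662.5
  H: 0 + 2(51.38) = 102.8
  F: 0 + 1(51.12) = 51.12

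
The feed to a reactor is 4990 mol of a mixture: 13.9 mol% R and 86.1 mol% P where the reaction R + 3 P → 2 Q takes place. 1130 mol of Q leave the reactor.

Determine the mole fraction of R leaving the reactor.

0.0333

For Q: n = n₀ + 2ξ → 1130 = 0 + 2ξ, giving ξ = 565 mol.
Outlet amounts (n = n₀ + ν ξ):
  R: 693.6 − 1(565) = 128.6
  P: 4296 − 3(565) = 2601
  Q: 0 + 2(565) = 1130
Total out = 3860 mol; y_R = 128.6 / 3860 = 0.03332.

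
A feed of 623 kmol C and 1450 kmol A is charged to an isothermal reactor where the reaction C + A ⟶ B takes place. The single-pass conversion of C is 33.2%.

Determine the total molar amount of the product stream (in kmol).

C reacted = 0.332 × 623 = 206.8 kmol; ν_C = −1, so ξ = 206.8/1 = 206.8 kmol.
Outlet amounts (n = n₀ + ν ξ):
  C: 623 − 1(206.8) = 416.2
  A: 1450 − 1(206.8) = 1243
  B: 0 + 1(206.8) = 206.8
Total out = 416.2 + 1243 + 206.8 = 1866 kmol.

1870 kmol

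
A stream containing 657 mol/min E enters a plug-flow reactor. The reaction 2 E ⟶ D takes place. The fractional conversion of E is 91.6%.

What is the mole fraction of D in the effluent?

0.845

E reacted = 0.916 × 657 = 601.8 mol/min; ν_E = −2, so ξ = 601.8/2 = 300.9 mol/min.
Outlet amounts (n = n₀ + ν ξ):
  E: 657 − 2(300.9) = 55.19
  D: 0 + 1(300.9) = 300.9
Total out = 356.1 mol/min; y_D = 300.9 / 356.1 = 0.845.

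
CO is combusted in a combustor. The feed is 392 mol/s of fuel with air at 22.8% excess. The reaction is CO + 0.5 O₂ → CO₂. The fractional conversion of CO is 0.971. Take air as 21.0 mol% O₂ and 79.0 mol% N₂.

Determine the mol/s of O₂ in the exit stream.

50.4 mol/s

Stoichiometric O₂ = 0.5 × 392 = 196 mol/s; O₂ fed = 196 × 1.228 = 240.7 mol/s.
N₂ fed = 240.7 × 79/21 = 905.4 mol/s.
Fuel reacted = 0.971 × 392 → ξ = 380.6 mol/s.
Outlet (n = n₀ + ν ξ):
  CO: 392 − 1(380.6) = 11.37
  O₂: 240.7 − 0.5(380.6) = 50.37
  N₂: 905.4 (inert)
  CO₂: 0 + 1(380.6) = 380.6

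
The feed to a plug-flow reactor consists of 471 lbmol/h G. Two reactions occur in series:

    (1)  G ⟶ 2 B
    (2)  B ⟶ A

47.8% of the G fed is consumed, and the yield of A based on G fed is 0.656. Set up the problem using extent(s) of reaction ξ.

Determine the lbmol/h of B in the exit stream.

141 lbmol/h

Conversion of G: G consumed = 1ξ₁ = 0.478 × 471 → ξ₁ = 225.1 lbmol/h.
Yield of A: 1ξ₂ / 471 = 0.656 → ξ₂ = 309 lbmol/h.
Outlet amounts (n = n₀ + Σ ν·ξ):
  G: 471 − 1(225.1) = 245.9
  B: 0 + 2(225.1) − 1(309) = 141.3
  A: 0 + 1(309) = 309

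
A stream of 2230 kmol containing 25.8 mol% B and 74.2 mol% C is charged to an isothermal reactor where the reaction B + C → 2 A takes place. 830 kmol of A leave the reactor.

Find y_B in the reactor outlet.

For A: n = n₀ + 2ξ → 830 = 0 + 2ξ, giving ξ = 415 kmol.
Outlet amounts (n = n₀ + ν ξ):
  B: 575.3 − 1(415) = 160.3
  C: 1655 − 1(415) = 1240
  A: 0 + 2(415) = 830
Total out = 2230 kmol; y_B = 160.3 / 2230 = 0.0719.

0.0719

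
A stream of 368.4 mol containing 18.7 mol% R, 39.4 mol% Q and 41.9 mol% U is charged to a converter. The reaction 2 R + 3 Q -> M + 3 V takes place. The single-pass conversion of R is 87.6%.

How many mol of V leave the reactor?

90.5 mol

R reacted = 0.876 × 68.89 = 60.35 mol; ν_R = −2, so ξ = 60.35/2 = 30.17 mol.
Outlet amounts (n = n₀ + ν ξ):
  R: 68.89 − 2(30.17) = 8.542
  Q: 145.1 − 3(30.17) = 54.63
  M: 0 + 1(30.17) = 30.17
  V: 0 + 3(30.17) = 90.52
  U: 154.4 (inert)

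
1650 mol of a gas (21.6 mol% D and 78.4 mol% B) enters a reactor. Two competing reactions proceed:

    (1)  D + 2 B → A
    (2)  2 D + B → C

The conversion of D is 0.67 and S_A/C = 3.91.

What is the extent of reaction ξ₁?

Conversion of D: D consumed = 0.67 × 356.4 = 238.8 mol = 1ξ₁ + 2ξ₂.
Selectivity: 1ξ₁ / (1ξ₂) = 3.91 → ξ₁ = 3.91 ξ₂.
Substitute: (1·3.91 + 2) ξ₂ = 238.8 → ξ₂ = 40.4 mol, ξ₁ = 158 mol.
Outlet amounts (n = n₀ + Σ ν·ξ):
  D: 356.4 − 1(158) − 2(40.4) = 117.6
  B: 1294 − 2(158) − 1(40.4) = 937.2
  A: 0 + 1(158) = 158
  C: 0 + 1(40.4) = 40.4

ξ₁ = 158 mol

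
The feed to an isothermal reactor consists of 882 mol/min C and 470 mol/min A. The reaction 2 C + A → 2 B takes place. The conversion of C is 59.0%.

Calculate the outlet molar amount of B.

520 mol/min

C reacted = 0.59 × 882 = 520.4 mol/min; ν_C = −2, so ξ = 520.4/2 = 260.2 mol/min.
Outlet amounts (n = n₀ + ν ξ):
  C: 882 − 2(260.2) = 361.6
  A: 470 − 1(260.2) = 209.8
  B: 0 + 2(260.2) = 520.4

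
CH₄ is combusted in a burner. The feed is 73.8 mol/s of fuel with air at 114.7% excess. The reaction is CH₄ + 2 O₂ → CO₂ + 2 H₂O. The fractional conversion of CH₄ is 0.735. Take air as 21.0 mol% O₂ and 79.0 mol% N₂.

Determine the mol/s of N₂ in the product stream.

1190 mol/s

Stoichiometric O₂ = 2 × 73.8 = 147.6 mol/s; O₂ fed = 147.6 × 2.147 = 316.9 mol/s.
N₂ fed = 316.9 × 79/21 = 1192 mol/s.
Fuel reacted = 0.735 × 73.8 → ξ = 54.24 mol/s.
Outlet (n = n₀ + ν ξ):
  CH₄: 73.8 − 1(54.24) = 19.56
  O₂: 316.9 − 2(54.24) = 208.4
  N₂: 1192 (inert)
  CO₂: 0 + 1(54.24) = 54.24
  H₂O: 0 + 2(54.24) = 108.5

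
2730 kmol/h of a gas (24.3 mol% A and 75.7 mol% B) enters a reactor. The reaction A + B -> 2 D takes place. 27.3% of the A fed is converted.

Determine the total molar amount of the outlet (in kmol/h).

A reacted = 0.273 × 663.4 = 181.1 kmol/h; ν_A = −1, so ξ = 181.1/1 = 181.1 kmol/h.
Outlet amounts (n = n₀ + ν ξ):
  A: 663.4 − 1(181.1) = 482.3
  B: 2067 − 1(181.1) = 1886
  D: 0 + 2(181.1) = 362.2
Total out = 482.3 + 1886 + 362.2 = 2730 kmol/h.

2730 kmol/h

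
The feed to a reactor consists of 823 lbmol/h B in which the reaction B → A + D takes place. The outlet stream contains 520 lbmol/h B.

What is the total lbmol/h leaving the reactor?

For B: n = n₀ − 1ξ → 520 = 823 − 1ξ, giving ξ = 303 lbmol/h.
Outlet amounts (n = n₀ + ν ξ):
  B: 823 − 1(303) = 520
  A: 0 + 1(303) = 303
  D: 0 + 1(303) = 303
Total out = 520 + 303 + 303 = 1126 lbmol/h.

1130 lbmol/h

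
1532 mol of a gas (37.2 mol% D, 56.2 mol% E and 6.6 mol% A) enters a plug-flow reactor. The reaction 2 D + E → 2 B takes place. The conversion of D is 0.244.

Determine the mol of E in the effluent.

D reacted = 0.244 × 569.9 = 139.1 mol; ν_D = −2, so ξ = 139.1/2 = 69.53 mol.
Outlet amounts (n = n₀ + ν ξ):
  D: 569.9 − 2(69.53) = 430.8
  E: 861 − 1(69.53) = 791.5
  B: 0 + 2(69.53) = 139.1
  A: 101.1 (inert)

791 mol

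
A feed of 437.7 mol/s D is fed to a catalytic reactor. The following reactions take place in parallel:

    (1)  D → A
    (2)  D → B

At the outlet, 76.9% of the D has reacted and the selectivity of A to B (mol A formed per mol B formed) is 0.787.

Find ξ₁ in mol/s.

Conversion of D: D consumed = 0.769 × 437.7 = 336.6 mol/s = 1ξ₁ + 1ξ₂.
Selectivity: 1ξ₁ / (1ξ₂) = 0.787 → ξ₁ = 0.787 ξ₂.
Substitute: (1·0.787 + 1) ξ₂ = 336.6 → ξ₂ = 188.4 mol/s, ξ₁ = 148.2 mol/s.
Outlet amounts (n = n₀ + Σ ν·ξ):
  D: 437.7 − 1(148.2) − 1(188.4) = 101.1
  A: 0 + 1(148.2) = 148.2
  B: 0 + 1(188.4) = 188.4

ξ₁ = 148 mol/s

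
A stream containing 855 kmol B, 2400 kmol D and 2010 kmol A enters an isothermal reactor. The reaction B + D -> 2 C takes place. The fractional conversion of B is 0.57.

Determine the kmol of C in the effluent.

B reacted = 0.57 × 855 = 487.3 kmol; ν_B = −1, so ξ = 487.3/1 = 487.3 kmol.
Outlet amounts (n = n₀ + ν ξ):
  B: 855 − 1(487.3) = 367.7
  D: 2400 − 1(487.3) = 1913
  C: 0 + 2(487.3) = 974.7
  A: 2010 (inert)

975 kmol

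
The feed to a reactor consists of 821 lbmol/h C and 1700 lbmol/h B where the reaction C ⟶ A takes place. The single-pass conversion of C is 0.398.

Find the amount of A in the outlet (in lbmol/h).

327 lbmol/h

C reacted = 0.398 × 821 = 326.8 lbmol/h; ν_C = −1, so ξ = 326.8/1 = 326.8 lbmol/h.
Outlet amounts (n = n₀ + ν ξ):
  C: 821 − 1(326.8) = 494.2
  A: 0 + 1(326.8) = 326.8
  B: 1700 (inert)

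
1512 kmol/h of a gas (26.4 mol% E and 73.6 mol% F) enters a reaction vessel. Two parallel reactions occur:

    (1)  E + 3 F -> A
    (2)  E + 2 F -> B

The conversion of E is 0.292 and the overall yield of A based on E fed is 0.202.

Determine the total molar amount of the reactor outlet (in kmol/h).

1200 kmol/h

Yield of A: 1ξ₁ / 399.2 = 0.202 → ξ₁ = 80.63 kmol/h.
Conversion of E: 1ξ₁ + 1ξ₂ = 0.292 × 399.2 = 116.6 → ξ₂ = 35.93 kmol/h.
Outlet amounts (n = n₀ + Σ ν·ξ):
  E: 399.2 − 1(80.63) − 1(35.93) = 282.6
  F: 1113 − 3(80.63) − 2(35.93) = 799.1
  A: 0 + 1(80.63) = 80.63
  B: 0 + 1(35.93) = 35.93
Total out = 282.6 + 799.1 + 80.63 + 35.93 = 1198 kmol/h.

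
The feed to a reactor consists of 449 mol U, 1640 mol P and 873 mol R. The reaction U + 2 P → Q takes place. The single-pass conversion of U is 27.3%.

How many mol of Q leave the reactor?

U reacted = 0.273 × 449 = 122.6 mol; ν_U = −1, so ξ = 122.6/1 = 122.6 mol.
Outlet amounts (n = n₀ + ν ξ):
  U: 449 − 1(122.6) = 326.4
  P: 1640 − 2(122.6) = 1395
  Q: 0 + 1(122.6) = 122.6
  R: 873 (inert)

123 mol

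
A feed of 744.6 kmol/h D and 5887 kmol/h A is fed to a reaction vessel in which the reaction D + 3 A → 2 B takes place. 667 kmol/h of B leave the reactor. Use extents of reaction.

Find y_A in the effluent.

0.819

For B: n = n₀ + 2ξ → 667 = 0 + 2ξ, giving ξ = 333.5 kmol/h.
Outlet amounts (n = n₀ + ν ξ):
  D: 744.6 − 1(333.5) = 411.1
  A: 5887 − 3(333.5) = 4886
  B: 0 + 2(333.5) = 667
Total out = 5965 kmol/h; y_A = 4886 / 5965 = 0.8193.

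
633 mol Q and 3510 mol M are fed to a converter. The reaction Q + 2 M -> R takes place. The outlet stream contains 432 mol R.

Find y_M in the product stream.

For R: n = n₀ + 1ξ → 432 = 0 + 1ξ, giving ξ = 432 mol.
Outlet amounts (n = n₀ + ν ξ):
  Q: 633 − 1(432) = 201
  M: 3510 − 2(432) = 2646
  R: 0 + 1(432) = 432
Total out = 3279 mol; y_M = 2646 / 3279 = 0.807.

0.807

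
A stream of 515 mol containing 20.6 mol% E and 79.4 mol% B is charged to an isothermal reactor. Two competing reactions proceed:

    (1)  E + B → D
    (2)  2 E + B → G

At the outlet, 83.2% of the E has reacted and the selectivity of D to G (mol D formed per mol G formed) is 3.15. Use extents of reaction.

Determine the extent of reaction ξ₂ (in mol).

Conversion of E: E consumed = 0.832 × 106.1 = 88.27 mol = 1ξ₁ + 2ξ₂.
Selectivity: 1ξ₁ / (1ξ₂) = 3.15 → ξ₁ = 3.15 ξ₂.
Substitute: (1·3.15 + 2) ξ₂ = 88.27 → ξ₂ = 17.14 mol, ξ₁ = 53.99 mol.
Outlet amounts (n = n₀ + Σ ν·ξ):
  E: 106.1 − 1(53.99) − 2(17.14) = 17.82
  B: 408.9 − 1(53.99) − 1(17.14) = 337.8
  D: 0 + 1(53.99) = 53.99
  G: 0 + 1(17.14) = 17.14

ξ₂ = 17.1 mol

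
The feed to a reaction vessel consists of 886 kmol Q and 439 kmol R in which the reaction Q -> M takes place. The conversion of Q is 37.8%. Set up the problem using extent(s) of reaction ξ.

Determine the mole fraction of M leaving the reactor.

0.253

Q reacted = 0.378 × 886 = 334.9 kmol; ν_Q = −1, so ξ = 334.9/1 = 334.9 kmol.
Outlet amounts (n = n₀ + ν ξ):
  Q: 886 − 1(334.9) = 551.1
  M: 0 + 1(334.9) = 334.9
  R: 439 (inert)
Total out = 1325 kmol; y_M = 334.9 / 1325 = 0.2528.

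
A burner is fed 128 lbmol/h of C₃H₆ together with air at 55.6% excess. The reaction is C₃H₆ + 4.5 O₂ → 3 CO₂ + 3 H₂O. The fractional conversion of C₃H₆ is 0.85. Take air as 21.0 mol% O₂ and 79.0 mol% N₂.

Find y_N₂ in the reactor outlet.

Stoichiometric O₂ = 4.5 × 128 = 576 lbmol/h; O₂ fed = 576 × 1.556 = 896.3 lbmol/h.
N₂ fed = 896.3 × 79/21 = 3372 lbmol/h.
Fuel reacted = 0.85 × 128 → ξ = 108.8 lbmol/h.
Outlet (n = n₀ + ν ξ):
  C₃H₆: 128 − 1(108.8) = 19.2
  O₂: 896.3 − 4.5(108.8) = 406.7
  N₂: 3372 (inert)
  CO₂: 0 + 3(108.8) = 326.4
  H₂O: 0 + 3(108.8) = 326.4
Total out = 4450 lbmol/h; y_N₂ = 3372 / 4450 = 0.7576.

0.758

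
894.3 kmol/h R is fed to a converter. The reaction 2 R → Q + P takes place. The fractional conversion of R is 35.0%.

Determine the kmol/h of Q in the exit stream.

157 kmol/h

R reacted = 0.35 × 894.3 = 313 kmol/h; ν_R = −2, so ξ = 313/2 = 156.5 kmol/h.
Outlet amounts (n = n₀ + ν ξ):
  R: 894.3 − 2(156.5) = 581.3
  Q: 0 + 1(156.5) = 156.5
  P: 0 + 1(156.5) = 156.5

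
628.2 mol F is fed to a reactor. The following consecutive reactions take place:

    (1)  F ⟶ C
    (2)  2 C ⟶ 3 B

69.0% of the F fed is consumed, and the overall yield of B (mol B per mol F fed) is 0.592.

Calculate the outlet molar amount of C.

186 mol

Conversion of F: F consumed = 1ξ₁ = 0.69 × 628.2 → ξ₁ = 433.5 mol.
Yield of B: 3ξ₂ / 628.2 = 0.592 → ξ₂ = 124 mol.
Outlet amounts (n = n₀ + Σ ν·ξ):
  F: 628.2 − 1(433.5) = 194.7
  C: 0 + 1(433.5) − 2(124) = 185.5
  B: 0 + 3(124) = 371.9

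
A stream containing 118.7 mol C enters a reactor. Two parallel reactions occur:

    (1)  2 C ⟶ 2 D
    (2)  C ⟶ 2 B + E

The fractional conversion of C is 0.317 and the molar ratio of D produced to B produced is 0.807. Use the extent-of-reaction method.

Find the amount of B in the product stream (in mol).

Conversion of C: C consumed = 0.317 × 118.7 = 37.63 mol = 2ξ₁ + 1ξ₂.
Selectivity: 2ξ₁ / (2ξ₂) = 0.807 → ξ₁ = 0.807 ξ₂.
Substitute: (2·0.807 + 1) ξ₂ = 37.63 → ξ₂ = 14.39 mol, ξ₁ = 11.62 mol.
Outlet amounts (n = n₀ + Σ ν·ξ):
  C: 118.7 − 2(11.62) − 1(14.39) = 81.07
  D: 0 + 2(11.62) = 23.23
  B: 0 + 2(14.39) = 28.79
  E: 0 + 1(14.39) = 14.39

28.8 mol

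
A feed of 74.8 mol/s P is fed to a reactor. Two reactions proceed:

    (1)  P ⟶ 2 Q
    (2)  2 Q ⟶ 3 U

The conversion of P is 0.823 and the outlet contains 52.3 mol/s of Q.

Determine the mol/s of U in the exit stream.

Conversion of P: P consumed = 1ξ₁ = 0.823 × 74.8 → ξ₁ = 61.56 mol/s.
Q balance: n_Q = 0 + 2ξ₁ − 2ξ₂ = 52.3 → ξ₂ = (2·61.56 − 52.3)/2 = 35.41 mol/s.
Outlet amounts (n = n₀ + Σ ν·ξ):
  P: 74.8 − 1(61.56) = 13.24
  Q: 0 + 2(61.56) − 2(35.41) = 52.3
  U: 0 + 3(35.41) = 106.2

106 mol/s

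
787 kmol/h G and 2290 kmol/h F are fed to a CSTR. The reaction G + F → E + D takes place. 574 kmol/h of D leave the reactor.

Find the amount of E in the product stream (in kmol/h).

For D: n = n₀ + 1ξ → 574 = 0 + 1ξ, giving ξ = 574 kmol/h.
Outlet amounts (n = n₀ + ν ξ):
  G: 787 − 1(574) = 213
  F: 2290 − 1(574) = 1716
  E: 0 + 1(574) = 574
  D: 0 + 1(574) = 574

574 kmol/h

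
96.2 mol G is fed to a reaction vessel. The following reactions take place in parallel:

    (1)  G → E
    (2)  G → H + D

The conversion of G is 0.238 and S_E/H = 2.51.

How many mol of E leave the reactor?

16.4 mol

Conversion of G: G consumed = 0.238 × 96.2 = 22.9 mol = 1ξ₁ + 1ξ₂.
Selectivity: 1ξ₁ / (1ξ₂) = 2.51 → ξ₁ = 2.51 ξ₂.
Substitute: (1·2.51 + 1) ξ₂ = 22.9 → ξ₂ = 6.523 mol, ξ₁ = 16.37 mol.
Outlet amounts (n = n₀ + Σ ν·ξ):
  G: 96.2 − 1(16.37) − 1(6.523) = 73.3
  E: 0 + 1(16.37) = 16.37
  H: 0 + 1(6.523) = 6.523
  D: 0 + 1(6.523) = 6.523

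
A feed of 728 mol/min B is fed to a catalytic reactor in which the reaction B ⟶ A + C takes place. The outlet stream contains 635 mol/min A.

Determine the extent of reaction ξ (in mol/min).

ξ = 635 mol/min

For A: n = n₀ + 1ξ → 635 = 0 + 1ξ, giving ξ = 635 mol/min.
Outlet amounts (n = n₀ + ν ξ):
  B: 728 − 1(635) = 93
  A: 0 + 1(635) = 635
  C: 0 + 1(635) = 635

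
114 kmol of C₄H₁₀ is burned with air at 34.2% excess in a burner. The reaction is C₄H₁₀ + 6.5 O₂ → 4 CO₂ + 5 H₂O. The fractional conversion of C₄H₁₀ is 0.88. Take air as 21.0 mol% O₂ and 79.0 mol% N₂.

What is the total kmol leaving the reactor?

Stoichiometric O₂ = 6.5 × 114 = 741 kmol; O₂ fed = 741 × 1.342 = 994.4 kmol.
N₂ fed = 994.4 × 79/21 = 3741 kmol.
Fuel reacted = 0.88 × 114 → ξ = 100.3 kmol.
Outlet (n = n₀ + ν ξ):
  C₄H₁₀: 114 − 1(100.3) = 13.68
  O₂: 994.4 − 6.5(100.3) = 342.3
  N₂: 3741 (inert)
  CO₂: 0 + 4(100.3) = 401.3
  H₂O: 0 + 5(100.3) = 501.6
Total out = 13.68 + 342.3 + 3741 + 401.3 + 501.6 = 5000 kmol.

5000 kmol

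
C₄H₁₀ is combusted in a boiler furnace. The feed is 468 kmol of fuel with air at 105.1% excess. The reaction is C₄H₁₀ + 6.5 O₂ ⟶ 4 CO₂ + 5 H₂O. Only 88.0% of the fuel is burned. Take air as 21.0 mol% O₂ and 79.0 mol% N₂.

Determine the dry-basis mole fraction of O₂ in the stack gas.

Stoichiometric O₂ = 6.5 × 468 = 3042 kmol; O₂ fed = 3042 × 2.051 = 6239 kmol.
N₂ fed = 6239 × 79/21 = 23470 kmol.
Fuel reacted = 0.88 × 468 → ξ = 411.8 kmol.
Outlet (n = n₀ + ν ξ):
  C₄H₁₀: 468 − 1(411.8) = 56.16
  O₂: 6239 − 6.5(411.8) = 3562
  N₂: 23470 (inert)
  CO₂: 0 + 4(411.8) = 1647
  H₂O: 0 + 5(411.8) = 2059
Dry total = 28740 kmol; y_O₂ (dry) = 3562 / 28740 = 0.124.

0.124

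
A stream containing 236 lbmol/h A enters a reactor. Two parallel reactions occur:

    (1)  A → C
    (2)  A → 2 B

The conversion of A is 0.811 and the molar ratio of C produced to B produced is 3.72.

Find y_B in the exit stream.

0.175

Conversion of A: A consumed = 0.811 × 236 = 191.4 lbmol/h = 1ξ₁ + 1ξ₂.
Selectivity: 1ξ₁ / (2ξ₂) = 3.72 → ξ₁ = 7.44 ξ₂.
Substitute: (1·7.44 + 1) ξ₂ = 191.4 → ξ₂ = 22.68 lbmol/h, ξ₁ = 168.7 lbmol/h.
Outlet amounts (n = n₀ + Σ ν·ξ):
  A: 236 − 1(168.7) − 1(22.68) = 44.6
  C: 0 + 1(168.7) = 168.7
  B: 0 + 2(22.68) = 45.35
Total out = 258.7 lbmol/h; y_B = 45.35 / 258.7 = 0.1753.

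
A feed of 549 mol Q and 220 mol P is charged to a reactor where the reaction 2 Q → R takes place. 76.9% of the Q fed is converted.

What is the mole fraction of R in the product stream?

0.378

Q reacted = 0.769 × 549 = 422.2 mol; ν_Q = −2, so ξ = 422.2/2 = 211.1 mol.
Outlet amounts (n = n₀ + ν ξ):
  Q: 549 − 2(211.1) = 126.8
  R: 0 + 1(211.1) = 211.1
  P: 220 (inert)
Total out = 557.9 mol; y_R = 211.1 / 557.9 = 0.3784.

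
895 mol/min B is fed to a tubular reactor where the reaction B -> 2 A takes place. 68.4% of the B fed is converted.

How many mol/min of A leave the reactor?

1220 mol/min

B reacted = 0.684 × 895 = 612.2 mol/min; ν_B = −1, so ξ = 612.2/1 = 612.2 mol/min.
Outlet amounts (n = n₀ + ν ξ):
  B: 895 − 1(612.2) = 282.8
  A: 0 + 2(612.2) = 1224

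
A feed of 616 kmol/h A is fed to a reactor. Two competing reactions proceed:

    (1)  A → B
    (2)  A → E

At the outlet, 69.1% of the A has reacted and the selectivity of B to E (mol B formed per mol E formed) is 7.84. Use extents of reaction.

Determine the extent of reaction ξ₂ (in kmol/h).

ξ₂ = 48.2 kmol/h

Conversion of A: A consumed = 0.691 × 616 = 425.7 kmol/h = 1ξ₁ + 1ξ₂.
Selectivity: 1ξ₁ / (1ξ₂) = 7.84 → ξ₁ = 7.84 ξ₂.
Substitute: (1·7.84 + 1) ξ₂ = 425.7 → ξ₂ = 48.15 kmol/h, ξ₁ = 377.5 kmol/h.
Outlet amounts (n = n₀ + Σ ν·ξ):
  A: 616 − 1(377.5) − 1(48.15) = 190.3
  B: 0 + 1(377.5) = 377.5
  E: 0 + 1(48.15) = 48.15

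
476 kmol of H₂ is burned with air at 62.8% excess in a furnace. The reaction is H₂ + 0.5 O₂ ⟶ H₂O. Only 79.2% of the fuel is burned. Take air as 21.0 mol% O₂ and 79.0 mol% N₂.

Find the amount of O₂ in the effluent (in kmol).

199 kmol

Stoichiometric O₂ = 0.5 × 476 = 238 kmol; O₂ fed = 238 × 1.628 = 387.5 kmol.
N₂ fed = 387.5 × 79/21 = 1458 kmol.
Fuel reacted = 0.792 × 476 → ξ = 377 kmol.
Outlet (n = n₀ + ν ξ):
  H₂: 476 − 1(377) = 99.01
  O₂: 387.5 − 0.5(377) = 199
  N₂: 1458 (inert)
  H₂O: 0 + 1(377) = 377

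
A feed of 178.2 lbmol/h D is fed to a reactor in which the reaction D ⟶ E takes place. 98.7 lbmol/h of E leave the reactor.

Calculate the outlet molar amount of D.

For E: n = n₀ + 1ξ → 98.7 = 0 + 1ξ, giving ξ = 98.7 lbmol/h.
Outlet amounts (n = n₀ + ν ξ):
  D: 178.2 − 1(98.7) = 79.5
  E: 0 + 1(98.7) = 98.7

79.5 lbmol/h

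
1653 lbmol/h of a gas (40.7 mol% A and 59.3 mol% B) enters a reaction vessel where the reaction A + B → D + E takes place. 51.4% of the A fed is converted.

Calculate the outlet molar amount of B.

634 lbmol/h

A reacted = 0.514 × 672.8 = 345.8 lbmol/h; ν_A = −1, so ξ = 345.8/1 = 345.8 lbmol/h.
Outlet amounts (n = n₀ + ν ξ):
  A: 672.8 − 1(345.8) = 327
  B: 980.2 − 1(345.8) = 634.4
  D: 0 + 1(345.8) = 345.8
  E: 0 + 1(345.8) = 345.8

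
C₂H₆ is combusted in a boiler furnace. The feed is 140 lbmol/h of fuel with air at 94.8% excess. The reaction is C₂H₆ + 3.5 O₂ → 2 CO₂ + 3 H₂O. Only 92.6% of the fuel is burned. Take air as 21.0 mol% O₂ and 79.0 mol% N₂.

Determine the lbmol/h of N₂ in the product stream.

3590 lbmol/h

Stoichiometric O₂ = 3.5 × 140 = 490 lbmol/h; O₂ fed = 490 × 1.948 = 954.5 lbmol/h.
N₂ fed = 954.5 × 79/21 = 3591 lbmol/h.
Fuel reacted = 0.926 × 140 → ξ = 129.6 lbmol/h.
Outlet (n = n₀ + ν ξ):
  C₂H₆: 140 − 1(129.6) = 10.36
  O₂: 954.5 − 3.5(129.6) = 500.8
  N₂: 3591 (inert)
  CO₂: 0 + 2(129.6) = 259.3
  H₂O: 0 + 3(129.6) = 388.9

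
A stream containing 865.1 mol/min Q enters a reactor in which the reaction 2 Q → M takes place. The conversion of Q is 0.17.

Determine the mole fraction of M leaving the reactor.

Q reacted = 0.17 × 865.1 = 147.1 mol/min; ν_Q = −2, so ξ = 147.1/2 = 73.53 mol/min.
Outlet amounts (n = n₀ + ν ξ):
  Q: 865.1 − 2(73.53) = 718
  M: 0 + 1(73.53) = 73.53
Total out = 791.6 mol/min; y_M = 73.53 / 791.6 = 0.0929.

0.0929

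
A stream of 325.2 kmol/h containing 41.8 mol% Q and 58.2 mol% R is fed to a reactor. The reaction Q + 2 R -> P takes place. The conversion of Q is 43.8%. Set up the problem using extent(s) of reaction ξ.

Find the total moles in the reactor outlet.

Q reacted = 0.438 × 135.9 = 59.54 kmol/h; ν_Q = −1, so ξ = 59.54/1 = 59.54 kmol/h.
Outlet amounts (n = n₀ + ν ξ):
  Q: 135.9 − 1(59.54) = 76.39
  R: 189.3 − 2(59.54) = 70.19
  P: 0 + 1(59.54) = 59.54
Total out = 76.39 + 70.19 + 59.54 = 206.1 kmol/h.

206 kmol/h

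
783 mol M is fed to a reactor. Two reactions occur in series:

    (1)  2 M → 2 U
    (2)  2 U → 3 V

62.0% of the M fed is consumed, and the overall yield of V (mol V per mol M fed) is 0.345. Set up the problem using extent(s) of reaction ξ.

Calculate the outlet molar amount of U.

305 mol

Conversion of M: M consumed = 2ξ₁ = 0.62 × 783 → ξ₁ = 242.7 mol.
Yield of V: 3ξ₂ / 783 = 0.345 → ξ₂ = 90.05 mol.
Outlet amounts (n = n₀ + Σ ν·ξ):
  M: 783 − 2(242.7) = 297.5
  U: 0 + 2(242.7) − 2(90.05) = 305.4
  V: 0 + 3(90.05) = 270.1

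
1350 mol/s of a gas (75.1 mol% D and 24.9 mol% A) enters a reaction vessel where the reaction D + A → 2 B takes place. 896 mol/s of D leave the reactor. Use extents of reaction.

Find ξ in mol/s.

For D: n = n₀ − 1ξ → 896 = 1014 − 1ξ, giving ξ = 117.8 mol/s.
Outlet amounts (n = n₀ + ν ξ):
  D: 1014 − 1(117.8) = 896
  A: 336.1 − 1(117.8) = 218.3
  B: 0 + 2(117.8) = 235.7

ξ = 118 mol/s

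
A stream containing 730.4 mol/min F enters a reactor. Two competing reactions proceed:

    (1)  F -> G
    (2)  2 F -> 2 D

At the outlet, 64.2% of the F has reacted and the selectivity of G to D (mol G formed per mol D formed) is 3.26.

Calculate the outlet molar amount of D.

110 mol/min

Conversion of F: F consumed = 0.642 × 730.4 = 468.9 mol/min = 1ξ₁ + 2ξ₂.
Selectivity: 1ξ₁ / (2ξ₂) = 3.26 → ξ₁ = 6.52 ξ₂.
Substitute: (1·6.52 + 2) ξ₂ = 468.9 → ξ₂ = 55.04 mol/min, ξ₁ = 358.8 mol/min.
Outlet amounts (n = n₀ + Σ ν·ξ):
  F: 730.4 − 1(358.8) − 2(55.04) = 261.5
  G: 0 + 1(358.8) = 358.8
  D: 0 + 2(55.04) = 110.1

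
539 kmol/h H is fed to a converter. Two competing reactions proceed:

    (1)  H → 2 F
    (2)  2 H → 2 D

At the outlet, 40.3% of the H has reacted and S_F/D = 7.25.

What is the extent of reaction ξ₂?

Conversion of H: H consumed = 0.403 × 539 = 217.2 kmol/h = 1ξ₁ + 2ξ₂.
Selectivity: 2ξ₁ / (2ξ₂) = 7.25 → ξ₁ = 7.25 ξ₂.
Substitute: (1·7.25 + 2) ξ₂ = 217.2 → ξ₂ = 23.48 kmol/h, ξ₁ = 170.3 kmol/h.
Outlet amounts (n = n₀ + Σ ν·ξ):
  H: 539 − 1(170.3) − 2(23.48) = 321.8
  F: 0 + 2(170.3) = 340.5
  D: 0 + 2(23.48) = 46.97

ξ₂ = 23.5 kmol/h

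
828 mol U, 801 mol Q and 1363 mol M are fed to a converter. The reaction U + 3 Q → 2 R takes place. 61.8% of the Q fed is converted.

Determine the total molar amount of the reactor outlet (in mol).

2660 mol

Q reacted = 0.618 × 801 = 495 mol; ν_Q = −3, so ξ = 495/3 = 165 mol.
Outlet amounts (n = n₀ + ν ξ):
  U: 828 − 1(165) = 663
  Q: 801 − 3(165) = 306
  R: 0 + 2(165) = 330
  M: 1363 (inert)
Total out = 663 + 306 + 330 + 1363 = 2662 mol.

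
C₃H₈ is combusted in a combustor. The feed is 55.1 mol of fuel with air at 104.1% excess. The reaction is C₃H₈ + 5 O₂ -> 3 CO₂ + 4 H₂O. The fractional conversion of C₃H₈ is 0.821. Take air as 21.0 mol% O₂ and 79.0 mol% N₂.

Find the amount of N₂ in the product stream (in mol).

Stoichiometric O₂ = 5 × 55.1 = 275.5 mol; O₂ fed = 275.5 × 2.041 = 562.3 mol.
N₂ fed = 562.3 × 79/21 = 2115 mol.
Fuel reacted = 0.821 × 55.1 → ξ = 45.24 mol.
Outlet (n = n₀ + ν ξ):
  C₃H₈: 55.1 − 1(45.24) = 9.863
  O₂: 562.3 − 5(45.24) = 336.1
  N₂: 2115 (inert)
  CO₂: 0 + 3(45.24) = 135.7
  H₂O: 0 + 4(45.24) = 180.9

2120 mol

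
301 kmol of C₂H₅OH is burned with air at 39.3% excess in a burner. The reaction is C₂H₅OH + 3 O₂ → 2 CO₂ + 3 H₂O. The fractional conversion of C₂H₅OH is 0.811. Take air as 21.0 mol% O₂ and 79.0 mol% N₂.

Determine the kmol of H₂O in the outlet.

732 kmol

Stoichiometric O₂ = 3 × 301 = 903 kmol; O₂ fed = 903 × 1.393 = 1258 kmol.
N₂ fed = 1258 × 79/21 = 4732 kmol.
Fuel reacted = 0.811 × 301 → ξ = 244.1 kmol.
Outlet (n = n₀ + ν ξ):
  C₂H₅OH: 301 − 1(244.1) = 56.89
  O₂: 1258 − 3(244.1) = 525.5
  N₂: 4732 (inert)
  CO₂: 0 + 2(244.1) = 488.2
  H₂O: 0 + 3(244.1) = 732.3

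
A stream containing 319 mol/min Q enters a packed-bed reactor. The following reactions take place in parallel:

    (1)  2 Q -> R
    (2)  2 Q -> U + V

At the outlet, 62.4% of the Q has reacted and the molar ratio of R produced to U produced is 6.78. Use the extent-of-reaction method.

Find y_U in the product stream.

0.0551

Conversion of Q: Q consumed = 0.624 × 319 = 199.1 mol/min = 2ξ₁ + 2ξ₂.
Selectivity: 1ξ₁ / (1ξ₂) = 6.78 → ξ₁ = 6.78 ξ₂.
Substitute: (2·6.78 + 2) ξ₂ = 199.1 → ξ₂ = 12.79 mol/min, ξ₁ = 86.74 mol/min.
Outlet amounts (n = n₀ + Σ ν·ξ):
  Q: 319 − 2(86.74) − 2(12.79) = 119.9
  R: 0 + 1(86.74) = 86.74
  U: 0 + 1(12.79) = 12.79
  V: 0 + 1(12.79) = 12.79
Total out = 232.3 mol/min; y_U = 12.79 / 232.3 = 0.05508.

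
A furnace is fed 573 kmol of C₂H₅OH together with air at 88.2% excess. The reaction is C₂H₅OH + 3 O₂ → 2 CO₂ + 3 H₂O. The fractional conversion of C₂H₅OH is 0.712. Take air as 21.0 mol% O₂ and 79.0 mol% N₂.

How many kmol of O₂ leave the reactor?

Stoichiometric O₂ = 3 × 573 = 1719 kmol; O₂ fed = 1719 × 1.882 = 3235 kmol.
N₂ fed = 3235 × 79/21 = 12170 kmol.
Fuel reacted = 0.712 × 573 → ξ = 408 kmol.
Outlet (n = n₀ + ν ξ):
  C₂H₅OH: 573 − 1(408) = 165
  O₂: 3235 − 3(408) = 2011
  N₂: 12170 (inert)
  CO₂: 0 + 2(408) = 816
  H₂O: 0 + 3(408) = 1224

2010 kmol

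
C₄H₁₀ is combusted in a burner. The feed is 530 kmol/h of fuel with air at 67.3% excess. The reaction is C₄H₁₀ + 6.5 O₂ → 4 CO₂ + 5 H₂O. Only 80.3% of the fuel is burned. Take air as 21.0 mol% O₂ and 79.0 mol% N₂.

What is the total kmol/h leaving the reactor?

28600 kmol/h

Stoichiometric O₂ = 6.5 × 530 = 3445 kmol/h; O₂ fed = 3445 × 1.673 = 5763 kmol/h.
N₂ fed = 5763 × 79/21 = 21680 kmol/h.
Fuel reacted = 0.803 × 530 → ξ = 425.6 kmol/h.
Outlet (n = n₀ + ν ξ):
  C₄H₁₀: 530 − 1(425.6) = 104.4
  O₂: 5763 − 6.5(425.6) = 2997
  N₂: 21680 (inert)
  CO₂: 0 + 4(425.6) = 1702
  H₂O: 0 + 5(425.6) = 2128
Total out = 104.4 + 2997 + 21680 + 1702 + 2128 = 28610 kmol/h.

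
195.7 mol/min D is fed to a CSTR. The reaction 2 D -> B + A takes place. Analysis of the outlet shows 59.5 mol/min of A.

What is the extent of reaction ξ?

For A: n = n₀ + 1ξ → 59.5 = 0 + 1ξ, giving ξ = 59.5 mol/min.
Outlet amounts (n = n₀ + ν ξ):
  D: 195.7 − 2(59.5) = 76.7
  B: 0 + 1(59.5) = 59.5
  A: 0 + 1(59.5) = 59.5

ξ = 59.5 mol/min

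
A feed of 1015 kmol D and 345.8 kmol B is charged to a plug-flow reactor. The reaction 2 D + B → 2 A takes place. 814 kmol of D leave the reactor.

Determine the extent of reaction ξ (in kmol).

ξ = 100 kmol

For D: n = n₀ − 2ξ → 814 = 1015 − 2ξ, giving ξ = 100.5 kmol.
Outlet amounts (n = n₀ + ν ξ):
  D: 1015 − 2(100.5) = 814
  B: 345.8 − 1(100.5) = 245.3
  A: 0 + 2(100.5) = 201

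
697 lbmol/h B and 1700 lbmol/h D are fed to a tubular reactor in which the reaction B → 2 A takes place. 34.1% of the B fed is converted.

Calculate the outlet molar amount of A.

B reacted = 0.341 × 697 = 237.7 lbmol/h; ν_B = −1, so ξ = 237.7/1 = 237.7 lbmol/h.
Outlet amounts (n = n₀ + ν ξ):
  B: 697 − 1(237.7) = 459.3
  A: 0 + 2(237.7) = 475.4
  D: 1700 (inert)

475 lbmol/h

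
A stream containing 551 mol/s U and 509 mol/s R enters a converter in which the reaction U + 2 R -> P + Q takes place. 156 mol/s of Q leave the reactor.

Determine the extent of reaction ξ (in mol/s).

For Q: n = n₀ + 1ξ → 156 = 0 + 1ξ, giving ξ = 156 mol/s.
Outlet amounts (n = n₀ + ν ξ):
  U: 551 − 1(156) = 395
  R: 509 − 2(156) = 197
  P: 0 + 1(156) = 156
  Q: 0 + 1(156) = 156

ξ = 156 mol/s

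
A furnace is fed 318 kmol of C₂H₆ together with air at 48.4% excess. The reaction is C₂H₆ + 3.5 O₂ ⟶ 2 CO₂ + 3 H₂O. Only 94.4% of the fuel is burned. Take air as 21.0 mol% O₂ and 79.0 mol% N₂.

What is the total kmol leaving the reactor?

Stoichiometric O₂ = 3.5 × 318 = 1113 kmol; O₂ fed = 1113 × 1.484 = 1652 kmol.
N₂ fed = 1652 × 79/21 = 6214 kmol.
Fuel reacted = 0.944 × 318 → ξ = 300.2 kmol.
Outlet (n = n₀ + ν ξ):
  C₂H₆: 318 − 1(300.2) = 17.81
  O₂: 1652 − 3.5(300.2) = 601
  N₂: 6214 (inert)
  CO₂: 0 + 2(300.2) = 600.4
  H₂O: 0 + 3(300.2) = 900.6
Total out = 17.81 + 601 + 6214 + 600.4 + 900.6 = 8333 kmol.

8330 kmol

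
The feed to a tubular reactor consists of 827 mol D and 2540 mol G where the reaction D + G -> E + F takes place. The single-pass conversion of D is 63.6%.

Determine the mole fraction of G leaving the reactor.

0.598

D reacted = 0.636 × 827 = 526 mol; ν_D = −1, so ξ = 526/1 = 526 mol.
Outlet amounts (n = n₀ + ν ξ):
  D: 827 − 1(526) = 301
  G: 2540 − 1(526) = 2014
  E: 0 + 1(526) = 526
  F: 0 + 1(526) = 526
Total out = 3367 mol; y_G = 2014 / 3367 = 0.5982.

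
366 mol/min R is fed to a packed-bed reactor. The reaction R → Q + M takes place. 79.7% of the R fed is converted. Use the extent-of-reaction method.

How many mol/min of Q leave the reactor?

R reacted = 0.797 × 366 = 291.7 mol/min; ν_R = −1, so ξ = 291.7/1 = 291.7 mol/min.
Outlet amounts (n = n₀ + ν ξ):
  R: 366 − 1(291.7) = 74.3
  Q: 0 + 1(291.7) = 291.7
  M: 0 + 1(291.7) = 291.7

292 mol/min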